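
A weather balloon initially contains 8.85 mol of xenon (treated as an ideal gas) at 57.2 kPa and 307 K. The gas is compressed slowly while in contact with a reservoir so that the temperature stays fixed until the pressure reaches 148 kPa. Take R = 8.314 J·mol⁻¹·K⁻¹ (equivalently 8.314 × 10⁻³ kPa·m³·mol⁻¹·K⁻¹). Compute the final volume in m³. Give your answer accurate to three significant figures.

V₂ ≈ 0.153 m³

From PV = nRT: V₁ = nRT₁/P₁ = 0.3949 m³.
Isothermal, so P V is constant: T₂ = T₁; V₂ = V₁·(P₁/P₂) = 0.1526 m³.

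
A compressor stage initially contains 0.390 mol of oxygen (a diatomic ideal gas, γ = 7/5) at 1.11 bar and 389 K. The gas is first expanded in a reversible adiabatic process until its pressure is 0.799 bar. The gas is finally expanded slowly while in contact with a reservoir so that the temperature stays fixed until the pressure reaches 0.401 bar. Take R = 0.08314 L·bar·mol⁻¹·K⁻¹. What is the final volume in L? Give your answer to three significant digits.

V₃ ≈ 28.6 L

From PV = nRT: V₁ = nRT₁/P₁ = 11.36 L.
Adiabatic (γ = 7/5), T V^(γ−1) and P V^γ constant: T₂ = T₁·(P₂/P₁)^((γ−1)/γ) = 354.1 K; V₂ = V₁·(P₁/P₂)^(1/γ) = 14.37 L.
Isothermal, so P V is constant: T₃ = T₂; V₃ = V₂·(P₂/P₃) = 28.63 L.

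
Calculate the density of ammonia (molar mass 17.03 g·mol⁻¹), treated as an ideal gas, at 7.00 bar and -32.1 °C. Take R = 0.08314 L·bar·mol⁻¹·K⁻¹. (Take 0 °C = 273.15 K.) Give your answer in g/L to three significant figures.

ρ = PM/(RT) = (7.00 × 17.03) / (0.08314 × 241.0)

ρ ≈ 5.95 g/L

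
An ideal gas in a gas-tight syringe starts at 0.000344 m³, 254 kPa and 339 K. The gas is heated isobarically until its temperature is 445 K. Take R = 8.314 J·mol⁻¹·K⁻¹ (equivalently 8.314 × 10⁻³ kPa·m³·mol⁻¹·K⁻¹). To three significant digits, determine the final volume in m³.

P constant ⇒ V ∝ T: P₂ = P₁; V₂ = V₁·(T₂/T₁) = 0.0004516 m³.

V₂ ≈ 0.000452 m³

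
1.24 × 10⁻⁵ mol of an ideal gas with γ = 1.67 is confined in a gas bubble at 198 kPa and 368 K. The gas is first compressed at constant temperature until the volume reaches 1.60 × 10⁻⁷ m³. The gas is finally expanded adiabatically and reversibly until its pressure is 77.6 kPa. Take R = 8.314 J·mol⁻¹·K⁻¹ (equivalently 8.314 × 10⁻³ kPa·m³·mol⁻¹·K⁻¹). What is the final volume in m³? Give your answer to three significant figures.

V₃ ≈ 3.12e-07 m³

From PV = nRT: V₁ = nRT₁/P₁ = 1.916e-07 m³.
T constant ⇒ Boyle's law P V = const: T₂ = T₁; P₂ = P₁·(V₁/V₂) = 237.1 kPa.
Adiabatic (γ = 1.67), T V^(γ−1) and P V^γ constant: T₃ = T₂·(P₃/P₂)^((γ−1)/γ) = 235.1 K; V₃ = V₂·(P₂/P₃)^(1/γ) = 3.123e-07 m³.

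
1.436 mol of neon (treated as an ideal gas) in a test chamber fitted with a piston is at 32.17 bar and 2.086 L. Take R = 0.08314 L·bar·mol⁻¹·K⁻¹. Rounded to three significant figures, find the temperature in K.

PV = nRT ⇒ T = PV/(nR) = (32.17 × 2.086) / (1.436 × 0.08314)

T ≈ 562 K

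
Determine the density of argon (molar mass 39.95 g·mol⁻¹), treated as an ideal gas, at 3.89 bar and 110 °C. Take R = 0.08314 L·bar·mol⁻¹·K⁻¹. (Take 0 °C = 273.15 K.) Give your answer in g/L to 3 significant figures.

ρ = PM/(RT) = (3.89 × 39.95) / (0.08314 × 383.1)

ρ ≈ 4.88 g/L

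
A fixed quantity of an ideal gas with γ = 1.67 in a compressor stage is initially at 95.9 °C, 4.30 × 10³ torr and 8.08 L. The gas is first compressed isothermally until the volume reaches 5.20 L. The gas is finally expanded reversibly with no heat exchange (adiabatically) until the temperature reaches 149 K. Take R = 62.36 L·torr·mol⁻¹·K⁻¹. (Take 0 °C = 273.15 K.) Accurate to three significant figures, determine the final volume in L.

V₃ ≈ 20.1 L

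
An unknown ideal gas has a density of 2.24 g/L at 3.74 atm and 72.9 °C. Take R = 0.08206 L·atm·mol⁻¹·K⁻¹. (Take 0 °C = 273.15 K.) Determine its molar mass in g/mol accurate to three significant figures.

M ≈ 17.0 g/mol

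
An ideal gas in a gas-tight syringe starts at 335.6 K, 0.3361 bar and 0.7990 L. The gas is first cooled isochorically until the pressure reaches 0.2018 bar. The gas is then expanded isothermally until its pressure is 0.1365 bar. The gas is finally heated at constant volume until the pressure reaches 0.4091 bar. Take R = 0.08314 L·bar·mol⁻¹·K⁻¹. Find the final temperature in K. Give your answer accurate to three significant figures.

T₄ ≈ 604 K

Isochoric, so P/T is constant: V₂ = V₁; T₂ = T₁·(P₂/P₁) = 201.5 K.
Isothermal, so P V is constant: T₃ = T₂; V₃ = V₂·(P₂/P₃) = 1.181 L.
Isochoric, so P/T is constant: V₄ = V₃; T₄ = T₃·(P₄/P₃) = 603.9 K.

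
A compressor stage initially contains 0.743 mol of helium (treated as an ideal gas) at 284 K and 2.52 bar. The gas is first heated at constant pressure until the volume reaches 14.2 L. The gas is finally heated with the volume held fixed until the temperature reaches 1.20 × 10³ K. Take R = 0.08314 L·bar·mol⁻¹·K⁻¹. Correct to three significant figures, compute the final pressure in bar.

P₃ ≈ 5.22 bar

From PV = nRT: V₁ = nRT₁/P₁ = 6.962 L.
P constant ⇒ V ∝ T: P₂ = P₁; T₂ = T₁·(V₂/V₁) = 579.3 K.
Isochoric, so P/T is constant: V₃ = V₂; P₃ = P₂·(T₃/T₂) = 5.220 bar.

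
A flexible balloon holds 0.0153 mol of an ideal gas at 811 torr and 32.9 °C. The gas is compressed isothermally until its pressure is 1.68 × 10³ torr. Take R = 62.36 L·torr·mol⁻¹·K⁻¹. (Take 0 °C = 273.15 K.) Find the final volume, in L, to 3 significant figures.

Convert: T₁ = 306.0 K.
From PV = nRT: V₁ = nRT₁/P₁ = 0.3601 L.
T constant ⇒ Boyle's law P V = const: T₂ = T₁; V₂ = V₁·(P₁/P₂) = 0.1738 L.

V₂ ≈ 0.174 L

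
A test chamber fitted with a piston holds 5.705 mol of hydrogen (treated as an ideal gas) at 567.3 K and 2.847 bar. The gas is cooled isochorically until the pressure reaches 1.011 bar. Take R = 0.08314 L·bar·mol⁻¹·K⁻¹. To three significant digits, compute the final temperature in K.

From PV = nRT: V₁ = nRT₁/P₁ = 94.51 L.
V constant ⇒ P ∝ T: V₂ = V₁; T₂ = T₁·(P₂/P₁) = 201.5 K.

T₂ ≈ 201 K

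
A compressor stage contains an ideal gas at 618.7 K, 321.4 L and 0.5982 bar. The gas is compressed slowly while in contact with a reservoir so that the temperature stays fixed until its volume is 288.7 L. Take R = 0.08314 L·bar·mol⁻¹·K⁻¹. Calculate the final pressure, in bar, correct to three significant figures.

Isothermal, so P V is constant: T₂ = T₁; P₂ = P₁·(V₁/V₂) = 0.6660 bar.

P₂ ≈ 0.666 bar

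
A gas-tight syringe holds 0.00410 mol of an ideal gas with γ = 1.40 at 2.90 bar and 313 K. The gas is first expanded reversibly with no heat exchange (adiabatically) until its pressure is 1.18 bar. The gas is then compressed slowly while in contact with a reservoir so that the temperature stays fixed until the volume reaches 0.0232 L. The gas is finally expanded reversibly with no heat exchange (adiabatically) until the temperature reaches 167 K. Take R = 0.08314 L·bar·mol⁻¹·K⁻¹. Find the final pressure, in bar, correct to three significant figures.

From PV = nRT: V₁ = nRT₁/P₁ = 0.03679 L.
Reversible adiabatic, γ = 1.40: T₂ = T₁·(P₂/P₁)^((γ−1)/γ) = 242.1 K; V₂ = V₁·(P₁/P₂)^(1/γ) = 0.06993 L.
Isothermal, so P V is constant: T₃ = T₂; P₃ = P₂·(V₂/V₃) = 3.557 bar.
Adiabatic (γ = 1.40), T V^(γ−1) and P V^γ constant: P₄ = P₃·(T₄/T₃)^(γ/(γ−1)) = 0.9698 bar; V₄ = V₃·(T₃/T₄)^(1/(γ−1)) = 0.05870 L.

P₄ ≈ 0.970 bar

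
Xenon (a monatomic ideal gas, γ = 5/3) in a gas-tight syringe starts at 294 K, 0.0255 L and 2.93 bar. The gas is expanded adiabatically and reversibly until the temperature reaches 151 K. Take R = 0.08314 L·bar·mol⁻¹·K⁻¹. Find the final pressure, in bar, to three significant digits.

P₂ ≈ 0.554 bar

Reversible adiabatic, γ = 5/3: P₂ = P₁·(T₂/T₁)^(γ/(γ−1)) = 0.5539 bar; V₂ = V₁·(T₁/T₂)^(1/(γ−1)) = 0.06928 L.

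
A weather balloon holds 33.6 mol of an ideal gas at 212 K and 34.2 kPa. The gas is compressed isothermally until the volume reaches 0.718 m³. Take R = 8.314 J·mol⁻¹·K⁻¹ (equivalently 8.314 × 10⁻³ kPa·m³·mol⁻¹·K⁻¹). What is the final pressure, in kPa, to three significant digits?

P₂ ≈ 82.5 kPa

From PV = nRT: V₁ = nRT₁/P₁ = 1.732 m³.
Isothermal, so P V is constant: T₂ = T₁; P₂ = P₁·(V₁/V₂) = 82.48 kPa.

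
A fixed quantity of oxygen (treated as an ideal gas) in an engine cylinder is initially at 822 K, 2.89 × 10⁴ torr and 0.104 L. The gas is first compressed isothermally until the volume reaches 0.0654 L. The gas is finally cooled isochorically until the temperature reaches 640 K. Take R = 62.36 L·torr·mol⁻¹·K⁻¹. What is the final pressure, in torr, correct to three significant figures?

P₃ ≈ 3.58e+04 torr

Isothermal, so P V is constant: T₂ = T₁; P₂ = P₁·(V₁/V₂) = 4.596e+04 torr.
V constant ⇒ P ∝ T: V₃ = V₂; P₃ = P₂·(T₃/T₂) = 3.578e+04 torr.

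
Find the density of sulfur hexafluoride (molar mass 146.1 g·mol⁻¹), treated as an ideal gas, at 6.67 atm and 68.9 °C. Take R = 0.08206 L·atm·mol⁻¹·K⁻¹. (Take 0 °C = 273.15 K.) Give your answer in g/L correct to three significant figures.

ρ ≈ 34.7 g/L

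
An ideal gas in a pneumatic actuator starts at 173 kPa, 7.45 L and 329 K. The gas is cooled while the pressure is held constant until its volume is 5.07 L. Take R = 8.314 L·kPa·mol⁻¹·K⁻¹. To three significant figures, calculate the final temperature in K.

Isobaric, so V/T is constant: P₂ = P₁; T₂ = T₁·(V₂/V₁) = 223.9 K.

T₂ ≈ 224 K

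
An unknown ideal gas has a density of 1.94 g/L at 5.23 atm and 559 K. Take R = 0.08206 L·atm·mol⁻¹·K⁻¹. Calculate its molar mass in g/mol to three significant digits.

M ≈ 17.0 g/mol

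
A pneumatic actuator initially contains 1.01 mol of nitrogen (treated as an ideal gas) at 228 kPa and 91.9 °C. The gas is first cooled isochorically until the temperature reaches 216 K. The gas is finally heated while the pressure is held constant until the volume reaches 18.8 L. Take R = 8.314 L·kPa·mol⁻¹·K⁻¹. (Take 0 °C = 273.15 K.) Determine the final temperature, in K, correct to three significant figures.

Convert: T₁ = 365.0 K.
From PV = nRT: V₁ = nRT₁/P₁ = 13.44 L.
V constant ⇒ P ∝ T: V₂ = V₁; P₂ = P₁·(T₂/T₁) = 134.9 kPa.
P constant ⇒ V ∝ T: P₃ = P₂; T₃ = T₂·(V₃/V₂) = 302.0 K.

T₃ ≈ 302 K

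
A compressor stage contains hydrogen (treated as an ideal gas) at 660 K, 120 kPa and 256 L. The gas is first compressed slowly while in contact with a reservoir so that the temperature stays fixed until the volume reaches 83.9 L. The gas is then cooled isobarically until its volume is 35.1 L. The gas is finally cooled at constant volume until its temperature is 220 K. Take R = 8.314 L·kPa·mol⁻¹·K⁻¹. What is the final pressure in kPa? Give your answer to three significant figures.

P₄ ≈ 292 kPa

T constant ⇒ Boyle's law P V = const: T₂ = T₁; P₂ = P₁·(V₁/V₂) = 366.2 kPa.
P constant ⇒ V ∝ T: P₃ = P₂; T₃ = T₂·(V₃/V₂) = 276.1 K.
V constant ⇒ P ∝ T: V₄ = V₃; P₄ = P₃·(T₄/T₃) = 291.7 kPa.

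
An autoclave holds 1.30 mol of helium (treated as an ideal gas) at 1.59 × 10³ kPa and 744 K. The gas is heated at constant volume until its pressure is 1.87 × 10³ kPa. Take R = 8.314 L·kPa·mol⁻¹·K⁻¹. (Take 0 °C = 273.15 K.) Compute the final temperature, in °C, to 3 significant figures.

T₂ ≈ 602 °C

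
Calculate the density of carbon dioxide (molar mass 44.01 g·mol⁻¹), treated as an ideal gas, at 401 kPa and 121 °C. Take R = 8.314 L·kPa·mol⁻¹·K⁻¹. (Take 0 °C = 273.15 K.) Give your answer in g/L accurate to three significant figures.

ρ ≈ 5.39 g/L

ρ = PM/(RT) = (401 × 44.01) / (8.314 × 394.1)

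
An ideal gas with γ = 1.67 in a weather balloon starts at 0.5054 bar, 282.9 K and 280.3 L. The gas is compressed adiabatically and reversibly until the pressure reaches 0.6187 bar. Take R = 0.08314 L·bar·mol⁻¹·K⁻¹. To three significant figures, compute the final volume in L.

V₂ ≈ 248 L

Reversible adiabatic, γ = 1.67: T₂ = T₁·(P₂/P₁)^((γ−1)/γ) = 306.8 K; V₂ = V₁·(P₁/P₂)^(1/γ) = 248.3 L.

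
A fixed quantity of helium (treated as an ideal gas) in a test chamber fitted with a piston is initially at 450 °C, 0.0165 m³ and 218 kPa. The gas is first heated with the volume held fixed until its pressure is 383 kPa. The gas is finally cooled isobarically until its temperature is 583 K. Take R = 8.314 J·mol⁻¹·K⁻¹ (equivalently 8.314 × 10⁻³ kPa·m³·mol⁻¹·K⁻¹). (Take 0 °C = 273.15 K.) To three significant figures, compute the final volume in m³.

Convert: T₁ = 723.1 K.
V constant ⇒ P ∝ T: V₂ = V₁; T₂ = T₁·(P₂/P₁) = 1270 K.
Isobaric, so V/T is constant: P₃ = P₂; V₃ = V₂·(T₃/T₂) = 0.007571 m³.

V₃ ≈ 0.00757 m³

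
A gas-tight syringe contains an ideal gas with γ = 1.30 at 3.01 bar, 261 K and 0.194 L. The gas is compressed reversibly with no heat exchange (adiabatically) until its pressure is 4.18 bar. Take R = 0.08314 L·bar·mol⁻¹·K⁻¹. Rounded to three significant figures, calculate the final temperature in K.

Adiabatic (γ = 1.30), T V^(γ−1) and P V^γ constant: T₂ = T₁·(P₂/P₁)^((γ−1)/γ) = 281.5 K; V₂ = V₁·(P₁/P₂)^(1/γ) = 0.1507 L.

T₂ ≈ 282 K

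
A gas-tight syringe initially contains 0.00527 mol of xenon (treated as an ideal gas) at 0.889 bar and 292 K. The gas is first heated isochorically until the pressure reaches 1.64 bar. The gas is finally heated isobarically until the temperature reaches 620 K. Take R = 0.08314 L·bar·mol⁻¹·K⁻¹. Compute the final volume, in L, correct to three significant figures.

V₃ ≈ 0.166 L

From PV = nRT: V₁ = nRT₁/P₁ = 0.1439 L.
Isochoric, so P/T is constant: V₂ = V₁; T₂ = T₁·(P₂/P₁) = 538.7 K.
Isobaric, so V/T is constant: P₃ = P₂; V₃ = V₂·(T₃/T₂) = 0.1656 L.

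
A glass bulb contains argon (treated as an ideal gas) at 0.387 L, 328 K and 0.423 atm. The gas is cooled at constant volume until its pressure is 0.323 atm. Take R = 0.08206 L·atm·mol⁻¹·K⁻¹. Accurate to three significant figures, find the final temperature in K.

T₂ ≈ 250 K

Isochoric, so P/T is constant: V₂ = V₁; T₂ = T₁·(P₂/P₁) = 250.5 K.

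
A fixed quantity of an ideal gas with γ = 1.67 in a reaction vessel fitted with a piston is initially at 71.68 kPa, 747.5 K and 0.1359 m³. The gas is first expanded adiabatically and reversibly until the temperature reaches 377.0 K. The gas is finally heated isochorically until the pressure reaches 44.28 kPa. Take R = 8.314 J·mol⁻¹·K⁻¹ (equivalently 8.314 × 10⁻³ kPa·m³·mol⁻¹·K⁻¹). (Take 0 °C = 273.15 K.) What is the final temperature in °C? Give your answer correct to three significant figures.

Adiabatic (γ = 1.67), T V^(γ−1) and P V^γ constant: P₂ = P₁·(T₂/T₁)^(γ/(γ−1)) = 13.01 kPa; V₂ = V₁·(T₁/T₂)^(1/(γ−1)) = 0.3775 m³.
Isochoric, so P/T is constant: V₃ = V₂; T₃ = T₂·(P₃/P₂) = 1283 K.

T₃ ≈ 1.01e+03 °C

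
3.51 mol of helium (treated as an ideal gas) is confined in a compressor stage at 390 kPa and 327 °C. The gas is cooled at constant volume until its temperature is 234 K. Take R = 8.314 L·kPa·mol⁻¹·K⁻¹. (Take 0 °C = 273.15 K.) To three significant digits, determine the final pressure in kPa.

Convert: T₁ = 600.1 K.
From PV = nRT: V₁ = nRT₁/P₁ = 44.91 L.
V constant ⇒ P ∝ T: V₂ = V₁; P₂ = P₁·(T₂/T₁) = 152.1 kPa.

P₂ ≈ 152 kPa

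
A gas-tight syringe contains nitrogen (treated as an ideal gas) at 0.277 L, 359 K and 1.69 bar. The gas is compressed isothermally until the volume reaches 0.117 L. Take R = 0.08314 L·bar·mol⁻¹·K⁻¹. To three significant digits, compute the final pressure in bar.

P₂ ≈ 4.00 bar

Isothermal, so P V is constant: T₂ = T₁; P₂ = P₁·(V₁/V₂) = 4.001 bar.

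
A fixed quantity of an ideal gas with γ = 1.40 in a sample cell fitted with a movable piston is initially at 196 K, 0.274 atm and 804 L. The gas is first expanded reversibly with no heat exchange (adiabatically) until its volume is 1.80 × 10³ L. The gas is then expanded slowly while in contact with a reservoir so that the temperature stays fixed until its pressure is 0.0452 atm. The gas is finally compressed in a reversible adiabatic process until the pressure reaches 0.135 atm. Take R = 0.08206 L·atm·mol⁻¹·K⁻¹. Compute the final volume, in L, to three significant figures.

V₄ ≈ 1.62e+03 L

Adiabatic (γ = 1.40), T V^(γ−1) and P V^γ constant: T₂ = T₁·(V₁/V₂)^(γ−1) = 142.0 K; P₂ = P₁·(V₁/V₂)^γ = 0.08866 atm.
Isothermal, so P V is constant: T₃ = T₂; V₃ = V₂·(P₂/P₃) = 3531 L.
Adiabatic (γ = 1.40), T V^(γ−1) and P V^γ constant: T₄ = T₃·(P₄/P₃)^((γ−1)/γ) = 194.1 K; V₄ = V₃·(P₃/P₄)^(1/γ) = 1616 L.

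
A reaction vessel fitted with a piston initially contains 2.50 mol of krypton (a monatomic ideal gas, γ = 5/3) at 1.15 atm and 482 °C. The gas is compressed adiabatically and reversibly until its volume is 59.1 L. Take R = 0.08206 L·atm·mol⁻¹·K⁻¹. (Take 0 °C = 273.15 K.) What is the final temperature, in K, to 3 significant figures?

Convert: T₁ = 755.1 K.
From PV = nRT: V₁ = nRT₁/P₁ = 134.7 L.
Adiabatic (γ = 5/3), T V^(γ−1) and P V^γ constant: T₂ = T₁·(V₁/V₂)^(γ−1) = 1308 K; P₂ = P₁·(V₁/V₂)^γ = 4.540 atm.

T₂ ≈ 1.31e+03 K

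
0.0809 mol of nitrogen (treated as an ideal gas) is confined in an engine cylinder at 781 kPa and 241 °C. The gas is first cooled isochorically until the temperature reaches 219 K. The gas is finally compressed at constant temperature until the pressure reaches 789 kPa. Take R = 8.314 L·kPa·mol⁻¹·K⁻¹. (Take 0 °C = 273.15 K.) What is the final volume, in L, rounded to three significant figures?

V₃ ≈ 0.187 L

Convert: T₁ = 514.1 K.
From PV = nRT: V₁ = nRT₁/P₁ = 0.4428 L.
Isochoric, so P/T is constant: V₂ = V₁; P₂ = P₁·(T₂/T₁) = 332.7 kPa.
T constant ⇒ Boyle's law P V = const: T₃ = T₂; V₃ = V₂·(P₂/P₃) = 0.1867 L.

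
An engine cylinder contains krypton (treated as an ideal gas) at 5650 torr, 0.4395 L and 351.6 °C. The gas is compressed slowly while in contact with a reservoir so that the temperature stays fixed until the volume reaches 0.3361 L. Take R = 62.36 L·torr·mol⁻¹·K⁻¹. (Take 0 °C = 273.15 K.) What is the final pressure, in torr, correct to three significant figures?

P₂ ≈ 7.39e+03 torr

Convert: T₁ = 624.8 K.
T constant ⇒ Boyle's law P V = const: T₂ = T₁; P₂ = P₁·(V₁/V₂) = 7388 torr.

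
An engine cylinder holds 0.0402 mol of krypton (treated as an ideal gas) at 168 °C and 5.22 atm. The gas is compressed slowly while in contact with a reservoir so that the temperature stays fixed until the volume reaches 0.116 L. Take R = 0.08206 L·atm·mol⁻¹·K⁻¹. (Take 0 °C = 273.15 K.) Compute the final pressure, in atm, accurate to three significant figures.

P₂ ≈ 12.5 atm

Convert: T₁ = 441.1 K.
From PV = nRT: V₁ = nRT₁/P₁ = 0.2788 L.
T constant ⇒ Boyle's law P V = const: T₂ = T₁; P₂ = P₁·(V₁/V₂) = 12.55 atm.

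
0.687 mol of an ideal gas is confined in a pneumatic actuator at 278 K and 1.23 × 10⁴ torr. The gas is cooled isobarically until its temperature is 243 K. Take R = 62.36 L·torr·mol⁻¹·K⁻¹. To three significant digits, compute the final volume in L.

From PV = nRT: V₁ = nRT₁/P₁ = 0.9683 L.
P constant ⇒ V ∝ T: P₂ = P₁; V₂ = V₁·(T₂/T₁) = 0.8464 L.

V₂ ≈ 0.846 L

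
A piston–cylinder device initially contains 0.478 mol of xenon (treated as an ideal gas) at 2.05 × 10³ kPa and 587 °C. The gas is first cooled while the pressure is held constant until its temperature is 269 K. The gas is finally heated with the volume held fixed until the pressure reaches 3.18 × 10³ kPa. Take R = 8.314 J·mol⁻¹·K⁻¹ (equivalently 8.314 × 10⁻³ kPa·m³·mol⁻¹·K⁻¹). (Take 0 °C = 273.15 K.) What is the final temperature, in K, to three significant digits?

Convert: T₁ = 860.1 K.
From PV = nRT: V₁ = nRT₁/P₁ = 0.001667 m³.
Isobaric, so V/T is constant: P₂ = P₁; V₂ = V₁·(T₂/T₁) = 0.0005215 m³.
Isochoric, so P/T is constant: V₃ = V₂; T₃ = T₂·(P₃/P₂) = 417.3 K.

T₃ ≈ 417 K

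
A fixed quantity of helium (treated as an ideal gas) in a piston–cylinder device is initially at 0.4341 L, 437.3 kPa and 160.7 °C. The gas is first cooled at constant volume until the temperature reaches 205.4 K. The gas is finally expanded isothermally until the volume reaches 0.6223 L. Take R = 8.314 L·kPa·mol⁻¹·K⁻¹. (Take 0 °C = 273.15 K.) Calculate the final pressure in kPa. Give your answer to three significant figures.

P₃ ≈ 144 kPa

Convert: T₁ = 433.8 K.
Isochoric, so P/T is constant: V₂ = V₁; P₂ = P₁·(T₂/T₁) = 207.0 kPa.
Isothermal, so P V is constant: T₃ = T₂; P₃ = P₂·(V₂/V₃) = 144.4 kPa.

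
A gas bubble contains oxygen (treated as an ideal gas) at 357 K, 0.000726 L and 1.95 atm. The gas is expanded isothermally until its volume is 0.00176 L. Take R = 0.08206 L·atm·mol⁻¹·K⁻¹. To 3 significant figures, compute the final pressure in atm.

P₂ ≈ 0.804 atm

T constant ⇒ Boyle's law P V = const: T₂ = T₁; P₂ = P₁·(V₁/V₂) = 0.8044 atm.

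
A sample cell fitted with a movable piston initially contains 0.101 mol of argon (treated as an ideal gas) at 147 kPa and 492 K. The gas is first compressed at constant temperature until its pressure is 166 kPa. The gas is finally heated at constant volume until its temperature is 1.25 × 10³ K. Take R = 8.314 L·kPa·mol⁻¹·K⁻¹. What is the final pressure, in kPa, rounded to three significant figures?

From PV = nRT: V₁ = nRT₁/P₁ = 2.810 L.
Isothermal, so P V is constant: T₂ = T₁; V₂ = V₁·(P₁/P₂) = 2.489 L.
V constant ⇒ P ∝ T: V₃ = V₂; P₃ = P₂·(T₃/T₂) = 421.7 kPa.

P₃ ≈ 422 kPa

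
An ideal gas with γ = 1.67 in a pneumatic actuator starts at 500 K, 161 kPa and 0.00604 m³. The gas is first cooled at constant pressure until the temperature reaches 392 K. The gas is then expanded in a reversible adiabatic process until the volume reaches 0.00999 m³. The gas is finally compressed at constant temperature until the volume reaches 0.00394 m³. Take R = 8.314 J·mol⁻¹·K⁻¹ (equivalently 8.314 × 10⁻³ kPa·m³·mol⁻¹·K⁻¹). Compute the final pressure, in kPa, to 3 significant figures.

P₄ ≈ 117 kPa

Isobaric, so V/T is constant: P₂ = P₁; V₂ = V₁·(T₂/T₁) = 0.004735 m³.
Reversible adiabatic, γ = 1.67: T₃ = T₂·(V₂/V₃)^(γ−1) = 237.7 K; P₃ = P₂·(V₂/V₃)^γ = 46.28 kPa.
T constant ⇒ Boyle's law P V = const: T₄ = T₃; P₄ = P₃·(V₃/V₄) = 117.3 kPa.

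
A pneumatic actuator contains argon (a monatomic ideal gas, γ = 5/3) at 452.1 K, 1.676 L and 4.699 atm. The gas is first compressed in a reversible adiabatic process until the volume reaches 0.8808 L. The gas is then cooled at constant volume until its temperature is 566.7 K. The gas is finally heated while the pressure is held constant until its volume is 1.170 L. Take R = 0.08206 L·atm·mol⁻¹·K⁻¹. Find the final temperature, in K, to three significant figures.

T₄ ≈ 753 K

Adiabatic (γ = 5/3), T V^(γ−1) and P V^γ constant: T₂ = T₁·(V₁/V₂)^(γ−1) = 694.2 K; P₂ = P₁·(V₁/V₂)^γ = 13.73 atm.
V constant ⇒ P ∝ T: V₃ = V₂; P₃ = P₂·(T₃/T₂) = 11.21 atm.
P constant ⇒ V ∝ T: P₄ = P₃; T₄ = T₃·(V₄/V₃) = 752.8 K.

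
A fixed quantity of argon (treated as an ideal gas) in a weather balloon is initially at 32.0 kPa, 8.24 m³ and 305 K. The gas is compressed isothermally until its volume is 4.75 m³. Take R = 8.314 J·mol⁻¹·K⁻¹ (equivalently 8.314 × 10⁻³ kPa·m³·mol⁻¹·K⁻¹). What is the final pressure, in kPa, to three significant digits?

P₂ ≈ 55.5 kPa

Isothermal, so P V is constant: T₂ = T₁; P₂ = P₁·(V₁/V₂) = 55.51 kPa.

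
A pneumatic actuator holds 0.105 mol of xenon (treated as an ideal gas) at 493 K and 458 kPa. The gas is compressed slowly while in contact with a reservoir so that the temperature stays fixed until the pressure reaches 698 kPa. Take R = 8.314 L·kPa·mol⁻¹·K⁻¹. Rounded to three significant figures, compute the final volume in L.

V₂ ≈ 0.617 L

From PV = nRT: V₁ = nRT₁/P₁ = 0.9397 L.
T constant ⇒ Boyle's law P V = const: T₂ = T₁; V₂ = V₁·(P₁/P₂) = 0.6166 L.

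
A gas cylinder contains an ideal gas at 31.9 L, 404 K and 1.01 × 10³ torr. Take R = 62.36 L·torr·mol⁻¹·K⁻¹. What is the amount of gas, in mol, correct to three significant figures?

PV = nRT ⇒ n = PV/(RT) = (1.01e+03 × 31.9) / (62.36 × 404)

n ≈ 1.28 mol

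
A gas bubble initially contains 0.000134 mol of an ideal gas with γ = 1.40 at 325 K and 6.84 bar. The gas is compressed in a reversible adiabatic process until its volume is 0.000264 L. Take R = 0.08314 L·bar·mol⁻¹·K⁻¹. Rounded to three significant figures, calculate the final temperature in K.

T₂ ≈ 429 K

From PV = nRT: V₁ = nRT₁/P₁ = 0.0005293 L.
Reversible adiabatic, γ = 1.40: T₂ = T₁·(V₁/V₂)^(γ−1) = 429.3 K; P₂ = P₁·(V₁/V₂)^γ = 18.12 bar.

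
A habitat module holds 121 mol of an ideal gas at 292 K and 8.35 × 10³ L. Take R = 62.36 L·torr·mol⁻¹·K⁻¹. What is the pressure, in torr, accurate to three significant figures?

P ≈ 264 torr

PV = nRT ⇒ P = nRT/V = (121 × 62.36 × 292) / 8.35e+03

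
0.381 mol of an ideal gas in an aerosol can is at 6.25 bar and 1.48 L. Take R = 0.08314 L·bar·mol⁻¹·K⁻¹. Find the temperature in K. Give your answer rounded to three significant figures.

T ≈ 292 K

PV = nRT ⇒ T = PV/(nR) = (6.25 × 1.48) / (0.381 × 0.08314)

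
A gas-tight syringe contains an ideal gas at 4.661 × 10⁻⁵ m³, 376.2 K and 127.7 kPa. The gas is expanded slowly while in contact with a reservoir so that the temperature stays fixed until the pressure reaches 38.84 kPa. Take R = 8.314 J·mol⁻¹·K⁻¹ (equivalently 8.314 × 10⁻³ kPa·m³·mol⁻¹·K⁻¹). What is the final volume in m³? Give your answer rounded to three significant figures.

V₂ ≈ 0.000153 m³

T constant ⇒ Boyle's law P V = const: T₂ = T₁; V₂ = V₁·(P₁/P₂) = 0.0001532 m³.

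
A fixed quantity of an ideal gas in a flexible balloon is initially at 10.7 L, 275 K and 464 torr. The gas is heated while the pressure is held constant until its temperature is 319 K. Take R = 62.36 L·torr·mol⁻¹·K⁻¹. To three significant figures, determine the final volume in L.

P constant ⇒ V ∝ T: P₂ = P₁; V₂ = V₁·(T₂/T₁) = 12.41 L.

V₂ ≈ 12.4 L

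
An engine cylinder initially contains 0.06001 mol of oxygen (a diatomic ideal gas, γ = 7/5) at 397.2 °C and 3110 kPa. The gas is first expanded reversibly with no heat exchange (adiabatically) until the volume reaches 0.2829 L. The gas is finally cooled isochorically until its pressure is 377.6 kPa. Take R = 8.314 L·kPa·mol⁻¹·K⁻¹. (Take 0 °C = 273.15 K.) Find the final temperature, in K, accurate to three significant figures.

Convert: T₁ = 670.3 K.
From PV = nRT: V₁ = nRT₁/P₁ = 0.1075 L.
Adiabatic (γ = 7/5), T V^(γ−1) and P V^γ constant: T₂ = T₁·(V₁/V₂)^(γ−1) = 455.3 K; P₂ = P₁·(V₁/V₂)^γ = 802.9 kPa.
V constant ⇒ P ∝ T: V₃ = V₂; T₃ = T₂·(P₃/P₂) = 214.1 K.

T₃ ≈ 214 K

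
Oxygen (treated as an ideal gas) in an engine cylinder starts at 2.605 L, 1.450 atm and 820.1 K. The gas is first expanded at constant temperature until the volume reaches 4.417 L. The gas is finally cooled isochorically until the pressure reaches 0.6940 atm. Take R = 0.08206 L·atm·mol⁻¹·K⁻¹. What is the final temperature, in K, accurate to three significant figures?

T₃ ≈ 666 K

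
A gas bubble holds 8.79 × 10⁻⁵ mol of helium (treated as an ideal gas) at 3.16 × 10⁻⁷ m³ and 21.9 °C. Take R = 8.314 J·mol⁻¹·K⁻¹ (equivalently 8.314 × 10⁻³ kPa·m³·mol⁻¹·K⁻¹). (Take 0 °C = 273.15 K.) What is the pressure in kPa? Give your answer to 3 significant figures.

Convert: T = 295.05 K.
PV = nRT ⇒ P = nRT/V = (8.79e-05 × 8.314 × 10⁻³ × 295.05) / 3.16e-07

P ≈ 682 kPa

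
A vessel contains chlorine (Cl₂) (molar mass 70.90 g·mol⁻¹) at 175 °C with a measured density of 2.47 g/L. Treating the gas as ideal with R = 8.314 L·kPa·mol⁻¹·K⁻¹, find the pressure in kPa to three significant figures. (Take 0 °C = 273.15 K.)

ρ = PM/(RT) ⇒ P = ρRT/M = (2.47 × 8.314 × 448.1) / 70.90

P ≈ 130 kPa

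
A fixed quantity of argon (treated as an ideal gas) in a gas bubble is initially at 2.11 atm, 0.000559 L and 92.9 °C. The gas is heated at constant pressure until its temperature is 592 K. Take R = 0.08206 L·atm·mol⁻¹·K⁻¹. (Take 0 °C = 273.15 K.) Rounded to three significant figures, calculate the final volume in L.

Convert: T₁ = 366.0 K.
Isobaric, so V/T is constant: P₂ = P₁; V₂ = V₁·(T₂/T₁) = 0.0009041 L.

V₂ ≈ 0.000904 L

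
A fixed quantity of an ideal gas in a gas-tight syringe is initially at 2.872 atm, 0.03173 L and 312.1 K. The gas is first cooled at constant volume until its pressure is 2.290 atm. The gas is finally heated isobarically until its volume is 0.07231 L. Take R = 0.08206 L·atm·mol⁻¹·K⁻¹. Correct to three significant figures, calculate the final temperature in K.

V constant ⇒ P ∝ T: V₂ = V₁; T₂ = T₁·(P₂/P₁) = 248.9 K.
P constant ⇒ V ∝ T: P₃ = P₂; T₃ = T₂·(V₃/V₂) = 567.1 K.

T₃ ≈ 567 K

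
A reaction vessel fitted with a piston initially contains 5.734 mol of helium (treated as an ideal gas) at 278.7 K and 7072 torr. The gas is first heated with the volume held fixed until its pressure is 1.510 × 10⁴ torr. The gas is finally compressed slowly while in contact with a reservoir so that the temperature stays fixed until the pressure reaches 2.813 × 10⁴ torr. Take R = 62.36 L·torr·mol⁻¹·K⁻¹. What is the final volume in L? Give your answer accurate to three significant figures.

From PV = nRT: V₁ = nRT₁/P₁ = 14.09 L.
V constant ⇒ P ∝ T: V₂ = V₁; T₂ = T₁·(P₂/P₁) = 595.1 K.
T constant ⇒ Boyle's law P V = const: T₃ = T₂; V₃ = V₂·(P₂/P₃) = 7.564 L.

V₃ ≈ 7.56 L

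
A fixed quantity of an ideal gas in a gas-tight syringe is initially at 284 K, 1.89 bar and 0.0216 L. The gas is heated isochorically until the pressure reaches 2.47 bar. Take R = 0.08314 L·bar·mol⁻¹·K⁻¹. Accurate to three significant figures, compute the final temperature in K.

T₂ ≈ 371 K

Isochoric, so P/T is constant: V₂ = V₁; T₂ = T₁·(P₂/P₁) = 371.2 K.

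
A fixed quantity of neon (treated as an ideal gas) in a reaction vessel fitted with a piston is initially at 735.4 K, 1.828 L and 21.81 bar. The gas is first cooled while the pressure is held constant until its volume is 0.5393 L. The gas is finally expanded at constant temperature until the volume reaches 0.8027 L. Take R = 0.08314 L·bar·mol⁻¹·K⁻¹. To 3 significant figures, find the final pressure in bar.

P₃ ≈ 14.7 bar

Isobaric, so V/T is constant: P₂ = P₁; T₂ = T₁·(V₂/V₁) = 217.0 K.
T constant ⇒ Boyle's law P V = const: T₃ = T₂; P₃ = P₂·(V₂/V₃) = 14.65 bar.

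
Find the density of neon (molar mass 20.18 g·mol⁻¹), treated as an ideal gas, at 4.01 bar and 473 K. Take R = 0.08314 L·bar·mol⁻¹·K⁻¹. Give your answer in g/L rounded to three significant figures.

ρ = PM/(RT) = (4.01 × 20.18) / (0.08314 × 473.0)

ρ ≈ 2.06 g/L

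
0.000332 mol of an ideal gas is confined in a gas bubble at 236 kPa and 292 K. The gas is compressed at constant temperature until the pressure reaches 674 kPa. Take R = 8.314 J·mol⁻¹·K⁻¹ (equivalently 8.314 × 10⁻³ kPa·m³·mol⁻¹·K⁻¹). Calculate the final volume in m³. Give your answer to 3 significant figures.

From PV = nRT: V₁ = nRT₁/P₁ = 3.415e-06 m³.
Isothermal, so P V is constant: T₂ = T₁; V₂ = V₁·(P₁/P₂) = 1.196e-06 m³.

V₂ ≈ 1.20e-06 m³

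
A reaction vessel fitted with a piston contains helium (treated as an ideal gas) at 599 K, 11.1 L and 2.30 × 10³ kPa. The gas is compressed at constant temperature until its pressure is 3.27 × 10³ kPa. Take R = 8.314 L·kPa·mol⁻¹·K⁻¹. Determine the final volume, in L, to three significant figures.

V₂ ≈ 7.81 L

T constant ⇒ Boyle's law P V = const: T₂ = T₁; V₂ = V₁·(P₁/P₂) = 7.807 L.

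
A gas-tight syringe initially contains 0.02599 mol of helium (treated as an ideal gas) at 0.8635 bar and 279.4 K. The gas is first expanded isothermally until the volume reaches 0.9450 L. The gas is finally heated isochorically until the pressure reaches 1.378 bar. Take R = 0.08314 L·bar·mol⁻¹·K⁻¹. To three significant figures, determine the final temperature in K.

T₃ ≈ 603 K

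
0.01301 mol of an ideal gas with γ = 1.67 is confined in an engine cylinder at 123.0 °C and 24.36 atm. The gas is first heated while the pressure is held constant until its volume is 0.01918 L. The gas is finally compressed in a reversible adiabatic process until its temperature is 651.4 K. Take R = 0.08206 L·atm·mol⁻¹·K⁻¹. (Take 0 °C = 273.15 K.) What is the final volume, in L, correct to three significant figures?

Convert: T₁ = 396.1 K.
From PV = nRT: V₁ = nRT₁/P₁ = 0.01736 L.
P constant ⇒ V ∝ T: P₂ = P₁; T₂ = T₁·(V₂/V₁) = 437.6 K.
Adiabatic (γ = 1.67), T V^(γ−1) and P V^γ constant: P₃ = P₂·(T₃/T₂)^(γ/(γ−1)) = 65.65 atm; V₃ = V₂·(T₂/T₃)^(1/(γ−1)) = 0.01059 L.

V₃ ≈ 0.0106 L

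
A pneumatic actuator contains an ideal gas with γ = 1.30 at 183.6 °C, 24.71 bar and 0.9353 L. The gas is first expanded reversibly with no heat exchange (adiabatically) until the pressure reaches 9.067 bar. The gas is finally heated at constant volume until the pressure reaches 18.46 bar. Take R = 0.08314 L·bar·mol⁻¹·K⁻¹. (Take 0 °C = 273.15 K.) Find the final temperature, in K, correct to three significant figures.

Convert: T₁ = 456.8 K.
Adiabatic (γ = 1.30), T V^(γ−1) and P V^γ constant: T₂ = T₁·(P₂/P₁)^((γ−1)/γ) = 362.4 K; V₂ = V₁·(P₁/P₂)^(1/γ) = 2.022 L.
V constant ⇒ P ∝ T: V₃ = V₂; T₃ = T₂·(P₃/P₂) = 737.8 K.

T₃ ≈ 738 K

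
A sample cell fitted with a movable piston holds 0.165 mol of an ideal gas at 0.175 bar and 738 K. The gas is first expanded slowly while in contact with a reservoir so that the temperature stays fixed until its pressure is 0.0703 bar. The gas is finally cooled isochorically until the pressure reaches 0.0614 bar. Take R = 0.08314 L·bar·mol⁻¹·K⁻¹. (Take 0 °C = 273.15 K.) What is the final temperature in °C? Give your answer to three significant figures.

From PV = nRT: V₁ = nRT₁/P₁ = 57.85 L.
T constant ⇒ Boyle's law P V = const: T₂ = T₁; V₂ = V₁·(P₁/P₂) = 144.0 L.
V constant ⇒ P ∝ T: V₃ = V₂; T₃ = T₂·(P₃/P₂) = 644.6 K.

T₃ ≈ 371 °C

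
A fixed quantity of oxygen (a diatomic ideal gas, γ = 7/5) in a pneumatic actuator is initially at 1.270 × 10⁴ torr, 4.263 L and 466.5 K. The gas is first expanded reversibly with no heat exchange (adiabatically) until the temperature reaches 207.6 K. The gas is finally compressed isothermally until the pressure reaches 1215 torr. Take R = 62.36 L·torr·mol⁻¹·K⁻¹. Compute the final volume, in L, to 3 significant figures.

V₃ ≈ 19.8 L

Reversible adiabatic, γ = 7/5: P₂ = P₁·(T₂/T₁)^(γ/(γ−1)) = 746.7 torr; V₂ = V₁·(T₁/T₂)^(1/(γ−1)) = 32.27 L.
Isothermal, so P V is constant: T₃ = T₂; V₃ = V₂·(P₂/P₃) = 19.83 L.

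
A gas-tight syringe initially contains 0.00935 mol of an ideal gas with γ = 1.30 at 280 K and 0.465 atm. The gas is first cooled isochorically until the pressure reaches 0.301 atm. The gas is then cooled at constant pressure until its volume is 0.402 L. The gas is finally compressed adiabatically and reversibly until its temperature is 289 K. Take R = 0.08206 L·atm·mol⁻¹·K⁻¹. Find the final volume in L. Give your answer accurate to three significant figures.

V₄ ≈ 0.0534 L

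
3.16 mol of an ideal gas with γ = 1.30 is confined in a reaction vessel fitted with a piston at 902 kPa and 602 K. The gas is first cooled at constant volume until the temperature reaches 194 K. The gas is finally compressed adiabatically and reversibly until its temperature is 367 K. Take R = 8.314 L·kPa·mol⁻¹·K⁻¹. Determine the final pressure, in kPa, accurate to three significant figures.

From PV = nRT: V₁ = nRT₁/P₁ = 17.53 L.
V constant ⇒ P ∝ T: V₂ = V₁; P₂ = P₁·(T₂/T₁) = 290.7 kPa.
Reversible adiabatic, γ = 1.30: P₃ = P₂·(T₃/T₂)^(γ/(γ−1)) = 4604 kPa; V₃ = V₂·(T₂/T₃)^(1/(γ−1)) = 2.094 L.

P₃ ≈ 4.60e+03 kPa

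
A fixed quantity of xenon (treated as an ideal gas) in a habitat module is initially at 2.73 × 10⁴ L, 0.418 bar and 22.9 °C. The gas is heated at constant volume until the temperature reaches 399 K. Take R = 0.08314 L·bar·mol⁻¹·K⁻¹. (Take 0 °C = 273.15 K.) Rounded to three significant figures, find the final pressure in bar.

Convert: T₁ = 296.0 K.
V constant ⇒ P ∝ T: V₂ = V₁; P₂ = P₁·(T₂/T₁) = 0.5634 bar.

P₂ ≈ 0.563 bar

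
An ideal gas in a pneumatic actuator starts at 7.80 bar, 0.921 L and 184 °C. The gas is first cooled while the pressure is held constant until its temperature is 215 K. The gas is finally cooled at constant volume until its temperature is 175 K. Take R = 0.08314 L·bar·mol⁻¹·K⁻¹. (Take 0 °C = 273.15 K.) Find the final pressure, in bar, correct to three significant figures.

Convert: T₁ = 457.1 K.
Isobaric, so V/T is constant: P₂ = P₁; V₂ = V₁·(T₂/T₁) = 0.4332 L.
V constant ⇒ P ∝ T: V₃ = V₂; P₃ = P₂·(T₃/T₂) = 6.349 bar.

P₃ ≈ 6.35 bar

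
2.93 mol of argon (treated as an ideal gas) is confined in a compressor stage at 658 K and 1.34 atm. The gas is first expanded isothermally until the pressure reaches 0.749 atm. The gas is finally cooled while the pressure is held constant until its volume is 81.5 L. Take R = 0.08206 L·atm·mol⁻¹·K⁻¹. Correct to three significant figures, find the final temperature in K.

From PV = nRT: V₁ = nRT₁/P₁ = 118.1 L.
Isothermal, so P V is constant: T₂ = T₁; V₂ = V₁·(P₁/P₂) = 211.2 L.
P constant ⇒ V ∝ T: P₃ = P₂; T₃ = T₂·(V₃/V₂) = 253.9 K.

T₃ ≈ 254 K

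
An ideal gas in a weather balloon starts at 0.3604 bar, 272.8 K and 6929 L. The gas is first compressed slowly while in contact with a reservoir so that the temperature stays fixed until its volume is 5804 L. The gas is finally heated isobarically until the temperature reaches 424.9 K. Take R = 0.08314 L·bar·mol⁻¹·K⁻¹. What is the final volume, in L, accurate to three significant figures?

T constant ⇒ Boyle's law P V = const: T₂ = T₁; P₂ = P₁·(V₁/V₂) = 0.4303 bar.
P constant ⇒ V ∝ T: P₃ = P₂; V₃ = V₂·(T₃/T₂) = 9040 L.

V₃ ≈ 9.04e+03 L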